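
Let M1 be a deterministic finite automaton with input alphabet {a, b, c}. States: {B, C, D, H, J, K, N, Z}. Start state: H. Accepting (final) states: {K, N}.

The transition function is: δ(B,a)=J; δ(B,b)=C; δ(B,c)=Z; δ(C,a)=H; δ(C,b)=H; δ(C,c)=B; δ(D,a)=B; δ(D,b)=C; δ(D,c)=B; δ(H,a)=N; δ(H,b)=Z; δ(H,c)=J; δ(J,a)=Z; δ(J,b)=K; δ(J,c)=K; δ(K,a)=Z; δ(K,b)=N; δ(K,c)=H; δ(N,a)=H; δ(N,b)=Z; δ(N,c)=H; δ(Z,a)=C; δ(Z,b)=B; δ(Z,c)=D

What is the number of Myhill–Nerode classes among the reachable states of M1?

8

Every state is reachable, so we keep all 8.
Start with accepting vs non-accepting: {K,N} | {B,C,D,H,J,Z}.
Refine {K,N} on symbol b: members go to different blocks, giving {K} and {N}.
On input a, block {B,C,D,H,J,Z} splits into {B,C,D,J,Z} and {H}.
Split {B,C,D,J,Z} by δ(·,a) → {B,D,J,Z} and {C}.
Split {B,D,J,Z} by δ(·,a) → {B,D,J} and {Z}.
On input a, block {B,D,J} splits into {B,D} and {J}.
On input a, block {B,D} splits into {B} and {D}.
No further refinement is possible. Final partition (8 blocks): {K} | {B} | {N} | {H} | {C} | {Z} | {J} | {D}.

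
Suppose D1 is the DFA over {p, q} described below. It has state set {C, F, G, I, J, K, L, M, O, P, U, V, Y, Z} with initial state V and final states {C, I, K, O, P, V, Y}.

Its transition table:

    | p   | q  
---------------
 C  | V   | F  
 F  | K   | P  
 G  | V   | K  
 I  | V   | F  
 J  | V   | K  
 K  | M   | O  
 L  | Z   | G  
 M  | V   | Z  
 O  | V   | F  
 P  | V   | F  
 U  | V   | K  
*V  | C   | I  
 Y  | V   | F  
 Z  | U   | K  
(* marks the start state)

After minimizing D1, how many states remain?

7

Reachable states from the start: {C,F,I,K,M,O,P,U,V,Z}. Unreachable: {G,J,L,Y} — drop them.
Initial partition by acceptance: {C,I,K,O,P,V} | {F,M,U,Z}.
Split {C,I,K,O,P,V} by δ(·,p) → {C,I,O,P,V} and {K}.
Split {C,I,O,P,V} by δ(·,q) → {C,I,O,P} and {V}.
Refine {F,M,U,Z} on symbol p: members go to different blocks, giving {M,U} and {Z} and {F}.
Split {M,U} by δ(·,q) → {U} and {M}.
Stable partition: {C,I,O,P} | {U} | {K} | {V} | {Z} | {F} | {M} — 7 equivalence classes.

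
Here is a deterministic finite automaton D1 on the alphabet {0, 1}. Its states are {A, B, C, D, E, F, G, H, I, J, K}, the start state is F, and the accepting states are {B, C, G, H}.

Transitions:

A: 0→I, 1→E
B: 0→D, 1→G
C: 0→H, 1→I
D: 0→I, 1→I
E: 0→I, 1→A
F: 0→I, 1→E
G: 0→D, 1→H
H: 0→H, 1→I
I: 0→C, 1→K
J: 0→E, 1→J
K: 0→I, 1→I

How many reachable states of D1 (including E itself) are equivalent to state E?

First remove the unreachable states {B,D,G,J}; 7 states remain.
Initial partition by acceptance: {C,H} | {A,E,F,I,K}.
On input 0, block {A,E,F,I,K} splits into {A,E,F,K} and {I}.
Refine {A,E,F,K} on symbol 1: members go to different blocks, giving {A,E,F} and {K}.
The partition is now stable with 4 blocks: {C,H} | {A,E,F} | {I} | {K}.
The equivalence class containing E is {A,E,F}, of size 3.

3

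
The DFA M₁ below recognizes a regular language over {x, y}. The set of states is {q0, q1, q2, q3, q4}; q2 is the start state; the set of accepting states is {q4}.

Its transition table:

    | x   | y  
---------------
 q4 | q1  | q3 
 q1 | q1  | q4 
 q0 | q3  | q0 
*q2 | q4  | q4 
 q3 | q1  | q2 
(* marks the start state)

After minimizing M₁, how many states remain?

4

Reachable states from the start: {q1,q2,q3,q4}. Unreachable: {q0} — drop them.
Initial partition by acceptance: {q4} | {q1,q2,q3}.
On input x, block {q1,q2,q3} splits into {q1,q3} and {q2}.
Refine {q1,q3} on symbol y: members go to different blocks, giving {q1} and {q3}.
Stable partition: {q4} | {q1} | {q2} | {q3} — 4 equivalence classes.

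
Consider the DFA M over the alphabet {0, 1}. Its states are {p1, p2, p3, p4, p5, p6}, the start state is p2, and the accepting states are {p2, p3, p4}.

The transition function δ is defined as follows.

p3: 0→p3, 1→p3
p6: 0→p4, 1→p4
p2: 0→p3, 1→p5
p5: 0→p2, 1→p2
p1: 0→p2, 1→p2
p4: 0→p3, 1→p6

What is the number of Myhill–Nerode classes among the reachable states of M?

Reachable states from the start: {p2,p3,p5}. Unreachable: {p1,p4,p6} — drop them.
P0 = {p2,p3} | {p5}.
Refine {p2,p3} on symbol 1: members go to different blocks, giving {p2} and {p3}.
Stable partition: {p2} | {p5} | {p3} — 3 equivalence classes.

3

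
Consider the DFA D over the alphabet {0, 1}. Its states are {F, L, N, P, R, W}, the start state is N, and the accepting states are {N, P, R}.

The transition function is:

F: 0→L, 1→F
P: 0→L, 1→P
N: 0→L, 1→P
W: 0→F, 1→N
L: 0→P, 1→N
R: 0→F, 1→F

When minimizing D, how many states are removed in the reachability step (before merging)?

No path from N leads to F, R, W; the other 3 states are all reachable.

3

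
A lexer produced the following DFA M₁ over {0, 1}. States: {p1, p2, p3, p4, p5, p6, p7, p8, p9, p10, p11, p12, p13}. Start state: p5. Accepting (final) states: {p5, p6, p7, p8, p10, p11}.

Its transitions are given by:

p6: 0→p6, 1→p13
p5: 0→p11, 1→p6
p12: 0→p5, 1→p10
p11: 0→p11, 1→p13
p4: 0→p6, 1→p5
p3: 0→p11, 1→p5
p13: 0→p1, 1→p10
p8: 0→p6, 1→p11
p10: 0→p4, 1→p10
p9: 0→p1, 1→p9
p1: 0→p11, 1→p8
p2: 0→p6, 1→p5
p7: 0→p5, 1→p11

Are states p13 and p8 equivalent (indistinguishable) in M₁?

No

States {p2,p3,p7,p9,p12} cannot be reached from the start state, so discard them.
Initial partition by acceptance: {p5,p6,p8,p10,p11} | {p1,p4,p13}.
Split {p5,p6,p8,p10,p11} by δ(·,0) → {p5,p6,p8,p11} and {p10}.
Split {p5,p6,p8,p11} by δ(·,1) → {p5,p8} and {p6,p11}.
Split {p1,p4,p13} by δ(·,0) → {p1,p4} and {p13}.
Stable partition: {p5,p8} | {p1,p4} | {p10} | {p6,p11} | {p13} — 5 equivalence classes.
p13 and p8 end up in different blocks, so they are distinguishable. For instance, the string 'ε' is accepted from only p8.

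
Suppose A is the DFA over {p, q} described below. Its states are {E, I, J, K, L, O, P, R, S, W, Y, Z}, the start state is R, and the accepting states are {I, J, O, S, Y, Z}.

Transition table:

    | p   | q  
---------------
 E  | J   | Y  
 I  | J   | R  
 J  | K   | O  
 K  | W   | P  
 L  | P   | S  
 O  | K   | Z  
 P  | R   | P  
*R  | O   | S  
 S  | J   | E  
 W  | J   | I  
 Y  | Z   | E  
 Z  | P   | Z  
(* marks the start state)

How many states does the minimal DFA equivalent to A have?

4

Reachable states from the start: {E,I,J,K,O,P,R,S,W,Y,Z}. Unreachable: {L} — drop them.
Initial partition by acceptance: {I,J,O,S,Y,Z} | {E,K,P,R,W}.
On input p, block {I,J,O,S,Y,Z} splits into {J,O,Z} and {I,S,Y}.
On input p, block {E,K,P,R,W} splits into {E,R,W} and {K,P}.
The partition is now stable with 4 blocks: {J,O,Z} | {E,R,W} | {I,S,Y} | {K,P}.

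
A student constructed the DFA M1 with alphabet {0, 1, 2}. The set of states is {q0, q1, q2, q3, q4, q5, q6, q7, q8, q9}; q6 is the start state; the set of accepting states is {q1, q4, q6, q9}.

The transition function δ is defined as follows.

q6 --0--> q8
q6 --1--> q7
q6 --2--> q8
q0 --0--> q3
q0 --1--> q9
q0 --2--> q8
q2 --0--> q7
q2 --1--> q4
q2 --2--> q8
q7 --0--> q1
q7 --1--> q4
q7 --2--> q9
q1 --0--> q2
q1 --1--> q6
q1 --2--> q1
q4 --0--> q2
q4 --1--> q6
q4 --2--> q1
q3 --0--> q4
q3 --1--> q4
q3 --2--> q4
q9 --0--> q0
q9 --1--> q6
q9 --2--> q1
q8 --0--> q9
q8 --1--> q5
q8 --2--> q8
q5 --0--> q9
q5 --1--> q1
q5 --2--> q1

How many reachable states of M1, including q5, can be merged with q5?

Every state is reachable, so we keep all 10.
Start with accepting vs non-accepting: {q1,q4,q6,q9} | {q0,q2,q3,q5,q7,q8}.
Split {q1,q4,q6,q9} by δ(·,1) → {q1,q4,q9} and {q6}.
Split {q0,q2,q3,q5,q7,q8} by δ(·,0) → {q3,q5,q7,q8} and {q0,q2}.
Split {q3,q5,q7,q8} by δ(·,1) → {q3,q5,q7} and {q8}.
The partition is now stable with 5 blocks: {q1,q4,q9} | {q3,q5,q7} | {q6} | {q0,q2} | {q8}.
The equivalence class containing q5 is {q3,q5,q7}, of size 3.

3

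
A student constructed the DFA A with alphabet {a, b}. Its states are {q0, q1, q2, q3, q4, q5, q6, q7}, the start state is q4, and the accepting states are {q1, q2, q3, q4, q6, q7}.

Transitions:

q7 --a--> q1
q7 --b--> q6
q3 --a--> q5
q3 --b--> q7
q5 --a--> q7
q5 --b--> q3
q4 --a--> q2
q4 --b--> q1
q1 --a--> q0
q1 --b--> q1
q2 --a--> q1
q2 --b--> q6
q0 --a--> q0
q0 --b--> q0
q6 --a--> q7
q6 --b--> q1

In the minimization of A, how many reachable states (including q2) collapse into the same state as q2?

Reachable states from the start: {q0,q1,q2,q4,q6,q7}. Unreachable: {q3,q5} — drop them.
P0 = {q1,q2,q4,q6,q7} | {q0}.
On input a, block {q1,q2,q4,q6,q7} splits into {q2,q4,q6,q7} and {q1}.
On input a, block {q2,q4,q6,q7} splits into {q2,q7} and {q4,q6}.
The partition is now stable with 4 blocks: {q2,q7} | {q0} | {q1} | {q4,q6}.
State q2 belongs to the block {q2,q7}, which has 2 states.

2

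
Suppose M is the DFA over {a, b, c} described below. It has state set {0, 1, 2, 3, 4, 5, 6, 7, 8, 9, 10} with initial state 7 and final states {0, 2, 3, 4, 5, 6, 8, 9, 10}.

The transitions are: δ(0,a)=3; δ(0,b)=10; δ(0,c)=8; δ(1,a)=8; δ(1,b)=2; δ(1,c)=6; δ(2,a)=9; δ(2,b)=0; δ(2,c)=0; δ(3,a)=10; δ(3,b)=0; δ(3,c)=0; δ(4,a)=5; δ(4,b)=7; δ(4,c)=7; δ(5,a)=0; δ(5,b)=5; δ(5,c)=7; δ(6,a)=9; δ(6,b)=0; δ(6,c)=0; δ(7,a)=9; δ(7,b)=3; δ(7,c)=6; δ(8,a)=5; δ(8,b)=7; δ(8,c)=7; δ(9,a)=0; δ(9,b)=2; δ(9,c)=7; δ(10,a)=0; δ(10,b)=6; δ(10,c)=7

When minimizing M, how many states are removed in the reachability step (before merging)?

BFS from 7 reaches {0, 2, 3, 5, 6, 7, 8, 9, 10}; the 2 state(s) 1, 4 are never visited.

2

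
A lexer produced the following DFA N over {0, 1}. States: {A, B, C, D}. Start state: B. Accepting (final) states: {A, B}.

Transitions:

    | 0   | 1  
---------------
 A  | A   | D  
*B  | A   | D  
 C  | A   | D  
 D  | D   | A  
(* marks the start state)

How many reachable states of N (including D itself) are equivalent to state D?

Reachable states from the start: {A,B,D}. Unreachable: {C} — drop them.
Start with accepting vs non-accepting: {A,B} | {D}.
The partition is now stable with 2 blocks: {A,B} | {D}.
The equivalence class containing D is {D}, of size 1.

1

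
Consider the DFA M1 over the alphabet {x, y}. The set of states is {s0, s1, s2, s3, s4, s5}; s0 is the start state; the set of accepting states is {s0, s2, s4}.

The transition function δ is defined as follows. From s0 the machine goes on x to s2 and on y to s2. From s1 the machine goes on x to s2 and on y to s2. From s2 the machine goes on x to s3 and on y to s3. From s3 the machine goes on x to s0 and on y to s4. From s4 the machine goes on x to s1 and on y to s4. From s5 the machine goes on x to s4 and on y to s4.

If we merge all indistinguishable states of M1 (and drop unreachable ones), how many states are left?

5

States {s5} cannot be reached from the start state, so discard them.
P0 = {s0,s2,s4} | {s1,s3}.
On input x, block {s0,s2,s4} splits into {s2,s4} and {s0}.
Refine {s2,s4} on symbol y: members go to different blocks, giving {s2} and {s4}.
On input x, block {s1,s3} splits into {s1} and {s3}.
No further refinement is possible. Final partition (5 blocks): {s2} | {s1} | {s0} | {s4} | {s3}.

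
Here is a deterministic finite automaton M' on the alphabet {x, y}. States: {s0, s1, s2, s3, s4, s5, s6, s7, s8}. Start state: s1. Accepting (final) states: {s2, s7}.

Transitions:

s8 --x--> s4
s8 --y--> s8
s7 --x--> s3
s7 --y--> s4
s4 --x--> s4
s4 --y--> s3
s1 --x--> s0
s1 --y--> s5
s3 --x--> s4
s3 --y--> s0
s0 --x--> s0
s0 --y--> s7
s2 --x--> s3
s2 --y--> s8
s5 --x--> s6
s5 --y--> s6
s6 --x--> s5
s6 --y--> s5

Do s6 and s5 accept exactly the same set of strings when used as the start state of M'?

First remove the unreachable states {s2,s8}; 7 states remain.
Initial partition by acceptance: {s7} | {s0,s1,s3,s4,s5,s6}.
Refine {s0,s1,s3,s4,s5,s6} on symbol y: members go to different blocks, giving {s1,s3,s4,s5,s6} and {s0}.
On input x, block {s1,s3,s4,s5,s6} splits into {s3,s4,s5,s6} and {s1}.
Refine {s3,s4,s5,s6} on symbol y: members go to different blocks, giving {s4,s5,s6} and {s3}.
Split {s4,s5,s6} by δ(·,y) → {s5,s6} and {s4}.
The partition is now stable with 6 blocks: {s7} | {s5,s6} | {s0} | {s1} | {s3} | {s4}.
s6 and s5 lie in the same block of the stable partition, so they are equivalent — no string distinguishes them.

Yes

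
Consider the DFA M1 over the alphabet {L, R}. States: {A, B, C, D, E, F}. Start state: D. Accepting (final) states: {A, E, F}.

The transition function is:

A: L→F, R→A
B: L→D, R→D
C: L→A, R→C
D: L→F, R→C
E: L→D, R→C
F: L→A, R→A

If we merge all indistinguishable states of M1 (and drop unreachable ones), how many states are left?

First remove the unreachable states {B,E}; 4 states remain.
Start with accepting vs non-accepting: {A,F} | {C,D}.
Stable partition: {A,F} | {C,D} — 2 equivalence classes.

2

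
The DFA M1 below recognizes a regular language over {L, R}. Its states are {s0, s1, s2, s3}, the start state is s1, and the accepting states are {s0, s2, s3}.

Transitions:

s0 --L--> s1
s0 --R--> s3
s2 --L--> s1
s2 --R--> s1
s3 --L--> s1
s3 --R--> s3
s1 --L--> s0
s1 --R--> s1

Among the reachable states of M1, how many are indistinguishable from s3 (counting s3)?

2

States {s2} cannot be reached from the start state, so discard them.
Initial partition by acceptance: {s0,s3} | {s1}.
Stable partition: {s0,s3} | {s1} — 2 equivalence classes.
The equivalence class containing s3 is {s0,s3}, of size 2.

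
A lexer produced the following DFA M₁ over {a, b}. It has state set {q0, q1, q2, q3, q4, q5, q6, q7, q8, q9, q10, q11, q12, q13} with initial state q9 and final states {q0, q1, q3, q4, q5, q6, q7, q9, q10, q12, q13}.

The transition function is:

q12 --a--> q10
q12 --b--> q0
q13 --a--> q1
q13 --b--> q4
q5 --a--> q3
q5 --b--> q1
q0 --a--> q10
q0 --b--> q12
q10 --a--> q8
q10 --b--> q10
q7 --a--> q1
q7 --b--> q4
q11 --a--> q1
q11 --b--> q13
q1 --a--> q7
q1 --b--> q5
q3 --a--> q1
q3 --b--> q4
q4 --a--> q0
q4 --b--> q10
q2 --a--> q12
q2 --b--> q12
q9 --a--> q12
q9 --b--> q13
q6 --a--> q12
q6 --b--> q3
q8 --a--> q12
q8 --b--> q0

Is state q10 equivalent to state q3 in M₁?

No

Reachable states from the start: {q0,q1,q3,q4,q5,q7,q8,q9,q10,q12,q13}. Unreachable: {q2,q6,q11} — drop them.
P0 = {q0,q1,q3,q4,q5,q7,q9,q10,q12,q13} | {q8}.
On input a, block {q0,q1,q3,q4,q5,q7,q9,q10,q12,q13} splits into {q0,q1,q3,q4,q5,q7,q9,q12,q13} and {q10}.
On input a, block {q0,q1,q3,q4,q5,q7,q9,q12,q13} splits into {q1,q3,q4,q5,q7,q9,q13} and {q0,q12}.
Refine {q1,q3,q4,q5,q7,q9,q13} on symbol a: members go to different blocks, giving {q1,q3,q5,q7,q13} and {q4,q9}.
Refine {q1,q3,q5,q7,q13} on symbol b: members go to different blocks, giving {q3,q7,q13} and {q1,q5}.
On input b, block {q4,q9} splits into {q4} and {q9}.
No further refinement is possible. Final partition (7 blocks): {q3,q7,q13} | {q8} | {q10} | {q0,q12} | {q4} | {q1,q5} | {q9}.
q10 and q3 end up in different blocks, so they are distinguishable. For instance, the string 'a' is accepted from only q3.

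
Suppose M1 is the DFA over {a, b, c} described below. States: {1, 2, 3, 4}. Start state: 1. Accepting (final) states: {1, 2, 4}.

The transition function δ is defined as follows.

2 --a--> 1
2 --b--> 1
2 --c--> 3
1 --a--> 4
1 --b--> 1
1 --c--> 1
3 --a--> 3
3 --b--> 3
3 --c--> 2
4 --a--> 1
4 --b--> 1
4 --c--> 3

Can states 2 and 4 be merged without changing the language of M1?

Yes

Start with accepting vs non-accepting: {1,2,4} | {3}.
Refine {1,2,4} on symbol c: members go to different blocks, giving {2,4} and {1}.
The partition is now stable with 3 blocks: {2,4} | {3} | {1}.
2 and 4 lie in the same block of the stable partition, so they are equivalent — no string distinguishes them.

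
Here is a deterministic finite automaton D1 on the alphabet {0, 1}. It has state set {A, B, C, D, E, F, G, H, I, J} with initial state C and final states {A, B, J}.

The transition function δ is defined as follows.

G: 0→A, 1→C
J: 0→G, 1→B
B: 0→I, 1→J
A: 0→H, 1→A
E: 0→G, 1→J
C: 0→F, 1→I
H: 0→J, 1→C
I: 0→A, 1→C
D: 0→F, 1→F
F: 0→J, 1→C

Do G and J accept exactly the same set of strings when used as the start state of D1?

States {D,E} cannot be reached from the start state, so discard them.
P0 = {A,B,J} | {C,F,G,H,I}.
Split {C,F,G,H,I} by δ(·,0) → {F,G,H,I} and {C}.
The partition is now stable with 3 blocks: {A,B,J} | {F,G,H,I} | {C}.
G and J end up in different blocks, so they are distinguishable. For instance, the string 'ε' is accepted from only J.

No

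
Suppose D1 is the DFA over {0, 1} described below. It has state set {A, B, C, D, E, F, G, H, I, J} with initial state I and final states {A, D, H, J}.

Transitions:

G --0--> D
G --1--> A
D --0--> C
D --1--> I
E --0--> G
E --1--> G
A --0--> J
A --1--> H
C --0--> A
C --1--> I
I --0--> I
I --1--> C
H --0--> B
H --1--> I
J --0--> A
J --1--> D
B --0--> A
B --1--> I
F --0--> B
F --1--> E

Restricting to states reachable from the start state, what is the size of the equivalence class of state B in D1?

Reachable states from the start: {A,B,C,D,H,I,J}. Unreachable: {E,F,G} — drop them.
Initial partition by acceptance: {A,D,H,J} | {B,C,I}.
Refine {A,D,H,J} on symbol 0: members go to different blocks, giving {A,J} and {D,H}.
On input 0, block {B,C,I} splits into {B,C} and {I}.
The partition is now stable with 4 blocks: {A,J} | {B,C} | {D,H} | {I}.
The equivalence class containing B is {B,C}, of size 2.

2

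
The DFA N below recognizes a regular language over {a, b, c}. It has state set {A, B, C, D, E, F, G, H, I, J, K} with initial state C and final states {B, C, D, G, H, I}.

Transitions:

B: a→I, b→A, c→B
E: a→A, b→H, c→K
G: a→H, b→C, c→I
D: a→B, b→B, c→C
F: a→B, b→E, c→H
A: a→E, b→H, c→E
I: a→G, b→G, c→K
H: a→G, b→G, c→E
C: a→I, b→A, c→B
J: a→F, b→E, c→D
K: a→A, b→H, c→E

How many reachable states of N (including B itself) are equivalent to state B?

2

First remove the unreachable states {D,F,J}; 8 states remain.
P0 = {B,C,G,H,I} | {A,E,K}.
Split {B,C,G,H,I} by δ(·,b) → {G,H,I} and {B,C}.
On input b, block {G,H,I} splits into {H,I} and {G}.
No further refinement is possible. Final partition (4 blocks): {H,I} | {A,E,K} | {B,C} | {G}.
State B belongs to the block {B,C}, which has 2 states.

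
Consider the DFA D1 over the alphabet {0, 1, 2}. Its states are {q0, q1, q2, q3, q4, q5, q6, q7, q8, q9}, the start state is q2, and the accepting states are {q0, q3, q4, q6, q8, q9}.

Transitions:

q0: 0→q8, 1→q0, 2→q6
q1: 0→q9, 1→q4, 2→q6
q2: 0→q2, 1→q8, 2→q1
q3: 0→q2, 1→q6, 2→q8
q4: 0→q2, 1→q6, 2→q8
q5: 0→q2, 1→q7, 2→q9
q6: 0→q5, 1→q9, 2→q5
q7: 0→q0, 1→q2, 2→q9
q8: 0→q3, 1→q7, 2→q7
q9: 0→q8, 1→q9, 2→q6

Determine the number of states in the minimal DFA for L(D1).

Start with accepting vs non-accepting: {q0,q3,q4,q6,q8,q9} | {q1,q2,q5,q7}.
Refine {q0,q3,q4,q6,q8,q9} on symbol 0: members go to different blocks, giving {q0,q8,q9} and {q3,q4,q6}.
Refine {q0,q8,q9} on symbol 0: members go to different blocks, giving {q0,q9} and {q8}.
On input 0, block {q1,q2,q5,q7} splits into {q1,q7} and {q2,q5}.
Split {q1,q7} by δ(·,1) → {q1} and {q7}.
On input 1, block {q3,q4,q6} splits into {q3,q4} and {q6}.
Refine {q2,q5} on symbol 1: members go to different blocks, giving {q2} and {q5}.
The partition is now stable with 8 blocks: {q0,q9} | {q1} | {q3,q4} | {q8} | {q2} | {q7} | {q6} | {q5}.

8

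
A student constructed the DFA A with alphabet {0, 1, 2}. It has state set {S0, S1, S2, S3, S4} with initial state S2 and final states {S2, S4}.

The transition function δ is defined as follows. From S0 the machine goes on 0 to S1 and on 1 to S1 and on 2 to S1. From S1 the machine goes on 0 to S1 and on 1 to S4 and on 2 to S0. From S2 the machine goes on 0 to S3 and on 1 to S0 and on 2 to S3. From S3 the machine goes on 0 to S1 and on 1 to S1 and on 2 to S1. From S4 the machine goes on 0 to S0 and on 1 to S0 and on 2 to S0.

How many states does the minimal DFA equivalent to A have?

3

P0 = {S2,S4} | {S0,S1,S3}.
On input 1, block {S0,S1,S3} splits into {S0,S3} and {S1}.
Stable partition: {S2,S4} | {S0,S3} | {S1} — 3 equivalence classes.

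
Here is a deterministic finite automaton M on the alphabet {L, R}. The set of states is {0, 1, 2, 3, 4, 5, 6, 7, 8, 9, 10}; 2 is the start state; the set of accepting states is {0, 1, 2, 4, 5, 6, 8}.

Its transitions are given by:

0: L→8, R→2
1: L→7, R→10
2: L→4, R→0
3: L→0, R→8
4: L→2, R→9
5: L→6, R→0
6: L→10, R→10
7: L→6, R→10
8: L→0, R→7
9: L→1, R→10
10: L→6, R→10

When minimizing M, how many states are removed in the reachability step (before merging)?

Starting at 2 and following transitions, the reachable set is {0, 1, 2, 4, 6, 7, 8, 9, 10}. That leaves 3, 5 unreachable — 2 in total.

2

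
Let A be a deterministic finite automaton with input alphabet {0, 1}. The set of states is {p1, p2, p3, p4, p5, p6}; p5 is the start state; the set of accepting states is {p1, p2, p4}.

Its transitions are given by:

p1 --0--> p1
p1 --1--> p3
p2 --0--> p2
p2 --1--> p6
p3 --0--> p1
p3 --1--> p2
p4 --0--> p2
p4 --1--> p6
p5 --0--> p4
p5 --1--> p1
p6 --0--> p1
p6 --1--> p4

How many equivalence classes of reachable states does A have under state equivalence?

2

Every state is reachable, so we keep all 6.
Start with accepting vs non-accepting: {p1,p2,p4} | {p3,p5,p6}.
No further refinement is possible. Final partition (2 blocks): {p1,p2,p4} | {p3,p5,p6}.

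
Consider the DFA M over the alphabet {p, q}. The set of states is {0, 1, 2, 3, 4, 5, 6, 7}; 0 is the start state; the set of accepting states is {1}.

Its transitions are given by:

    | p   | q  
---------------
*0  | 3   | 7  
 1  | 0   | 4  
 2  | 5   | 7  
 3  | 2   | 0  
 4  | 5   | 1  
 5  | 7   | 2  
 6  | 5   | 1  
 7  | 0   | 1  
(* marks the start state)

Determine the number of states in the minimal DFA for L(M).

7

Reachable states from the start: {0,1,2,3,4,5,7}. Unreachable: {6} — drop them.
P0 = {1} | {0,2,3,4,5,7}.
Split {0,2,3,4,5,7} by δ(·,q) → {0,2,3,5} and {4,7}.
On input p, block {0,2,3,5} splits into {0,2,3} and {5}.
Refine {0,2,3} on symbol p: members go to different blocks, giving {0,3} and {2}.
Split {0,3} by δ(·,p) → {0} and {3}.
Split {4,7} by δ(·,p) → {4} and {7}.
The partition is now stable with 7 blocks: {1} | {0} | {4} | {5} | {2} | {3} | {7}.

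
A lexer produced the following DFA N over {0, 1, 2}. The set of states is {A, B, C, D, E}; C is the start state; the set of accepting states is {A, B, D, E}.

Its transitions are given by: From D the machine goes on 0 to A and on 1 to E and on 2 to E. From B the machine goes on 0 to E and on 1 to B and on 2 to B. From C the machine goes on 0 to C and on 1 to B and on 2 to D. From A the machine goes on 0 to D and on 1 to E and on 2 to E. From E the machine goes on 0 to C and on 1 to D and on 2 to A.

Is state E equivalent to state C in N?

All states are reachable from the start state.
Initial partition by acceptance: {A,B,D,E} | {C}.
Split {A,B,D,E} by δ(·,0) → {A,B,D} and {E}.
Refine {A,B,D} on symbol 0: members go to different blocks, giving {A,D} and {B}.
Stable partition: {A,D} | {C} | {E} | {B} — 4 equivalence classes.
E and C end up in different blocks, so they are distinguishable. For instance, the string 'ε' is accepted from only E.

No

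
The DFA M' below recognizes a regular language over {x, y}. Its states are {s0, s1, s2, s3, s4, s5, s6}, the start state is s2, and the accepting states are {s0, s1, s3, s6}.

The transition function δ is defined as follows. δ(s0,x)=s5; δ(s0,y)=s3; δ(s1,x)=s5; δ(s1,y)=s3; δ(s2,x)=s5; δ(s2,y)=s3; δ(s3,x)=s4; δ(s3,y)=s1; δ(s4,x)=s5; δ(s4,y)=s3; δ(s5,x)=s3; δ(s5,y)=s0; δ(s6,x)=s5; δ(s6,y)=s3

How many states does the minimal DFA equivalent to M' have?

4

Reachable states from the start: {s0,s1,s2,s3,s4,s5}. Unreachable: {s6} — drop them.
P0 = {s0,s1,s3} | {s2,s4,s5}.
Split {s2,s4,s5} by δ(·,x) → {s2,s4} and {s5}.
Refine {s0,s1,s3} on symbol x: members go to different blocks, giving {s0,s1} and {s3}.
No further refinement is possible. Final partition (4 blocks): {s0,s1} | {s2,s4} | {s5} | {s3}.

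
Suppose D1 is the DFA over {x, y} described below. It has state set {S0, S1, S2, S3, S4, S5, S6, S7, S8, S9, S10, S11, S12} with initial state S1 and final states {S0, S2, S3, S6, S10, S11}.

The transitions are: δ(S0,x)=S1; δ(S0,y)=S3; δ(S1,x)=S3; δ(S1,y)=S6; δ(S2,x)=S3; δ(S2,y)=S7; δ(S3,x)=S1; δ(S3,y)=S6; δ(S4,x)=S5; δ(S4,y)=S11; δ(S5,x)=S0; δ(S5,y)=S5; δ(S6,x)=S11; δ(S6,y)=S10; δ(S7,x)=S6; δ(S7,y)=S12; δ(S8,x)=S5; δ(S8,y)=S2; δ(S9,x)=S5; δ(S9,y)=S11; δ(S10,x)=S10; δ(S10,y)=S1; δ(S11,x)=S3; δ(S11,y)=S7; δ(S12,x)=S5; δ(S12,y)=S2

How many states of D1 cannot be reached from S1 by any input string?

Starting at S1 and following transitions, the reachable set is {S0, S1, S2, S3, S5, S6, S7, S10, S11, S12}. That leaves S4, S8, S9 unreachable — 3 in total.

3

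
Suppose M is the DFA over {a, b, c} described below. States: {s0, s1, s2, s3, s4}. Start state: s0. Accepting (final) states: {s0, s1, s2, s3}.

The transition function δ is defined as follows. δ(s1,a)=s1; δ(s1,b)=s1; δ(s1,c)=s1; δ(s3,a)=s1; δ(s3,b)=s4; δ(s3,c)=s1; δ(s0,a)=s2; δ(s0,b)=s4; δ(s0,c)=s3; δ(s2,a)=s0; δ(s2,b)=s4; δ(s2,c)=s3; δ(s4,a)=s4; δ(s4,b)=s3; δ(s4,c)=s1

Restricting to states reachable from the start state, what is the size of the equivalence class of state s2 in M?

All states are reachable from the start state.
P0 = {s0,s1,s2,s3} | {s4}.
Refine {s0,s1,s2,s3} on symbol b: members go to different blocks, giving {s0,s2,s3} and {s1}.
Refine {s0,s2,s3} on symbol a: members go to different blocks, giving {s0,s2} and {s3}.
No further refinement is possible. Final partition (4 blocks): {s0,s2} | {s4} | {s1} | {s3}.
State s2 belongs to the block {s0,s2}, which has 2 states.

2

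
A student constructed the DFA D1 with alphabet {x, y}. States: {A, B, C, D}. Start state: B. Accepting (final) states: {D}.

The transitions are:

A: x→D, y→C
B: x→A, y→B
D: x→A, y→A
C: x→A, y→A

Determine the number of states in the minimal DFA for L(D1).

Initial partition by acceptance: {D} | {A,B,C}.
On input x, block {A,B,C} splits into {B,C} and {A}.
On input y, block {B,C} splits into {B} and {C}.
The partition is now stable with 4 blocks: {D} | {B} | {A} | {C}.

4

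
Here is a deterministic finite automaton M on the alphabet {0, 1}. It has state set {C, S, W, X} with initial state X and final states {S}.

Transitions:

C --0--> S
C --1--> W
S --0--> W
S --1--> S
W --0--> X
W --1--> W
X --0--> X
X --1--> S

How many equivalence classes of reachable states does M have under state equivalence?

First remove the unreachable states {C}; 3 states remain.
Initial partition by acceptance: {S} | {W,X}.
On input 1, block {W,X} splits into {W} and {X}.
No further refinement is possible. Final partition (3 blocks): {S} | {W} | {X}.

3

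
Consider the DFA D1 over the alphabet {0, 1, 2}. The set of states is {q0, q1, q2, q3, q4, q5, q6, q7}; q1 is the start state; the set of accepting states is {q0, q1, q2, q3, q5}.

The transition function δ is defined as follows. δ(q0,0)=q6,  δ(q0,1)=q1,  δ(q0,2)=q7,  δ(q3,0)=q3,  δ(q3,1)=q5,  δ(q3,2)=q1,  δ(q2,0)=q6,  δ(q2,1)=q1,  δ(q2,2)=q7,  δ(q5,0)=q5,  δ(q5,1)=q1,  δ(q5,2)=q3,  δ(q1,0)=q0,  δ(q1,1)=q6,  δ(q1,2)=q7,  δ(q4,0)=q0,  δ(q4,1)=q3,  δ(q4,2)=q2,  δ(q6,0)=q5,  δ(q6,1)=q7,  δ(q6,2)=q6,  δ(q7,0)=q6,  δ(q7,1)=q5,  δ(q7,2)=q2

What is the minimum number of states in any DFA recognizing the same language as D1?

States {q4} cannot be reached from the start state, so discard them.
Start with accepting vs non-accepting: {q0,q1,q2,q3,q5} | {q6,q7}.
On input 0, block {q0,q1,q2,q3,q5} splits into {q1,q3,q5} and {q0,q2}.
Split {q1,q3,q5} by δ(·,0) → {q3,q5} and {q1}.
On input 1, block {q3,q5} splits into {q3} and {q5}.
Split {q6,q7} by δ(·,0) → {q6} and {q7}.
Stable partition: {q3} | {q6} | {q0,q2} | {q1} | {q5} | {q7} — 6 equivalence classes.

6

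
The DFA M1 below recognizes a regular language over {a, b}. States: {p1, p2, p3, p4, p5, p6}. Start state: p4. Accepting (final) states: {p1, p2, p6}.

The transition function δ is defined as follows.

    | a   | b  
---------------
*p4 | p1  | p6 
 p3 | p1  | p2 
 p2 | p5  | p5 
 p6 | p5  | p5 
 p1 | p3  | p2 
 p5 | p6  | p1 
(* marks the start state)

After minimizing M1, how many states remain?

4

Initial partition by acceptance: {p1,p2,p6} | {p3,p4,p5}.
Split {p1,p2,p6} by δ(·,b) → {p2,p6} and {p1}.
On input a, block {p3,p4,p5} splits into {p3,p4} and {p5}.
The partition is now stable with 4 blocks: {p2,p6} | {p3,p4} | {p1} | {p5}.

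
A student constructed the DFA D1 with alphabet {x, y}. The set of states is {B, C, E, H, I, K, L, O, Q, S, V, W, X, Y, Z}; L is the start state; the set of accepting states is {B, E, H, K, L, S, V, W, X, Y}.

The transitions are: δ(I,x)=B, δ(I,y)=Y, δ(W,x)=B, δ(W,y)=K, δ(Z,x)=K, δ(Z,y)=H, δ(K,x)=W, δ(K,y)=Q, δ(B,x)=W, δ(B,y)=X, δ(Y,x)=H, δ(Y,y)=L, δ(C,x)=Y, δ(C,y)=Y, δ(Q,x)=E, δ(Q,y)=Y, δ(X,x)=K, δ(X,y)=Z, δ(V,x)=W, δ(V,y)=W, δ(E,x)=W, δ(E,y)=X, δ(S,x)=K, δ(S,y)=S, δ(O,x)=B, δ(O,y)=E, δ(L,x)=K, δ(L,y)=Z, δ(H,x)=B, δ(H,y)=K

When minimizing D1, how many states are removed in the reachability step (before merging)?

BFS from L reaches {B, E, H, K, L, Q, W, X, Y, Z}; the 5 state(s) C, I, O, S, V are never visited.

5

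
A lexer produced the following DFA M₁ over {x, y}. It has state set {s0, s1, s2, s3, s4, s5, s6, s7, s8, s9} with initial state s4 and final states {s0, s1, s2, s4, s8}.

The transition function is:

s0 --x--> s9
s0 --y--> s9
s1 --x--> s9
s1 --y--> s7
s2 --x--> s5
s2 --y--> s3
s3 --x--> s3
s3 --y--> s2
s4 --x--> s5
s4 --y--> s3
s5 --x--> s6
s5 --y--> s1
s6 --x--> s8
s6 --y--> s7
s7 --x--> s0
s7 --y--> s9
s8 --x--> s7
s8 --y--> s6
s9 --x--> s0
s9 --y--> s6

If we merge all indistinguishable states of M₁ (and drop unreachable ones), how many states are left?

Every state is reachable, so we keep all 10.
Start with accepting vs non-accepting: {s0,s1,s2,s4,s8} | {s3,s5,s6,s7,s9}.
Split {s3,s5,s6,s7,s9} by δ(·,x) → {s6,s7,s9} and {s3,s5}.
Split {s0,s1,s2,s4,s8} by δ(·,x) → {s0,s1,s8} and {s2,s4}.
Refine {s3,s5} on symbol x: members go to different blocks, giving {s3} and {s5}.
No further refinement is possible. Final partition (5 blocks): {s0,s1,s8} | {s6,s7,s9} | {s3} | {s2,s4} | {s5}.

5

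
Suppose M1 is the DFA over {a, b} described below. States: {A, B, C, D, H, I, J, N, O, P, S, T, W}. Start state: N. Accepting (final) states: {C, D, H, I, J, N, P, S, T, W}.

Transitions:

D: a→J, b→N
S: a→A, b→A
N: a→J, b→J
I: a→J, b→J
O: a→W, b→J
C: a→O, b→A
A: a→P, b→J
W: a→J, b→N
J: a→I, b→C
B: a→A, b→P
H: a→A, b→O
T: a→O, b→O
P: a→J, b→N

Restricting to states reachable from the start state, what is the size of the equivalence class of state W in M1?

2

First remove the unreachable states {B,D,H,S,T}; 8 states remain.
Initial partition by acceptance: {C,I,J,N,P,W} | {A,O}.
On input a, block {C,I,J,N,P,W} splits into {I,J,N,P,W} and {C}.
Refine {I,J,N,P,W} on symbol b: members go to different blocks, giving {I,N,P,W} and {J}.
Refine {I,N,P,W} on symbol b: members go to different blocks, giving {I,N} and {P,W}.
Stable partition: {I,N} | {A,O} | {C} | {J} | {P,W} — 5 equivalence classes.
State W belongs to the block {P,W}, which has 2 states.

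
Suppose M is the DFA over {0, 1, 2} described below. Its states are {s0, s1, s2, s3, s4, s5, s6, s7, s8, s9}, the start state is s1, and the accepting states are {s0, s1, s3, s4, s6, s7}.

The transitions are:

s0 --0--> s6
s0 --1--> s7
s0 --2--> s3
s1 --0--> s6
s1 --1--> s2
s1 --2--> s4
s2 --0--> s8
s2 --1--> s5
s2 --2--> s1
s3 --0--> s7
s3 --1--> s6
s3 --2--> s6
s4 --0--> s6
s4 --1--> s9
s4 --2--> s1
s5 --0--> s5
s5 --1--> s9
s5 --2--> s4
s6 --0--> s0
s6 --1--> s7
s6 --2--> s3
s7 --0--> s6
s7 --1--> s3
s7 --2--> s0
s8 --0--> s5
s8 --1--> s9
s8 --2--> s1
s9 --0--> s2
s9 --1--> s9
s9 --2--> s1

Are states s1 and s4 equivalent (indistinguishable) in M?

Start with accepting vs non-accepting: {s0,s1,s3,s4,s6,s7} | {s2,s5,s8,s9}.
Refine {s0,s1,s3,s4,s6,s7} on symbol 1: members go to different blocks, giving {s0,s3,s6,s7} and {s1,s4}.
The partition is now stable with 3 blocks: {s0,s3,s6,s7} | {s2,s5,s8,s9} | {s1,s4}.
s1 and s4 lie in the same block of the stable partition, so they are equivalent — no string distinguishes them.

Yes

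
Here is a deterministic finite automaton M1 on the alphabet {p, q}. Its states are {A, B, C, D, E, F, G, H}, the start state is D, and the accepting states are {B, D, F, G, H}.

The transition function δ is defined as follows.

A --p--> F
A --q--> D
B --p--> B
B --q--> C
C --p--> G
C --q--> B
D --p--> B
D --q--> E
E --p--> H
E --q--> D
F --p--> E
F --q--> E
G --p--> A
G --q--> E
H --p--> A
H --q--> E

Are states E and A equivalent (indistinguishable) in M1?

All states are reachable from the start state.
P0 = {B,D,F,G,H} | {A,C,E}.
Refine {B,D,F,G,H} on symbol p: members go to different blocks, giving {F,G,H} and {B,D}.
No further refinement is possible. Final partition (3 blocks): {F,G,H} | {A,C,E} | {B,D}.
E and A lie in the same block of the stable partition, so they are equivalent — no string distinguishes them.

Yes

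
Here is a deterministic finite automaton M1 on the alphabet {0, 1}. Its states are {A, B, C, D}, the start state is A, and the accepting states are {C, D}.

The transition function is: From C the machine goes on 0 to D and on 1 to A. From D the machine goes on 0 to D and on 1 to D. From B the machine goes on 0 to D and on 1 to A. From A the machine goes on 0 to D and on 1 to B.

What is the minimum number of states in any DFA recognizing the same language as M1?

Reachable states from the start: {A,B,D}. Unreachable: {C} — drop them.
Initial partition by acceptance: {D} | {A,B}.
Stable partition: {D} | {A,B} — 2 equivalence classes.

2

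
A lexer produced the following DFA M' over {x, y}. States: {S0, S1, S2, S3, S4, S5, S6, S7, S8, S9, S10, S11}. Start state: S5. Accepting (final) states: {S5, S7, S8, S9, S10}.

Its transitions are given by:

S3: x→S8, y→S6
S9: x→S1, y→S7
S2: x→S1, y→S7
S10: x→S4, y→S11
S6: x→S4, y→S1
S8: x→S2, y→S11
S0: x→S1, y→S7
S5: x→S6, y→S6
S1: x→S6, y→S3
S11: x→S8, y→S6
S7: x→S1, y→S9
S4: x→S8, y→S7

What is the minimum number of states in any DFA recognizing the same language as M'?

8

States {S0,S10} cannot be reached from the start state, so discard them.
P0 = {S5,S7,S8,S9} | {S1,S2,S3,S4,S6,S11}.
Refine {S5,S7,S8,S9} on symbol y: members go to different blocks, giving {S5,S8} and {S7,S9}.
Split {S1,S2,S3,S4,S6,S11} by δ(·,x) → {S1,S2,S6} and {S3,S4,S11}.
Split {S5,S8} by δ(·,y) → {S5} and {S8}.
On input x, block {S1,S2,S6} splits into {S1,S2} and {S6}.
On input x, block {S1,S2} splits into {S1} and {S2}.
Refine {S3,S4,S11} on symbol y: members go to different blocks, giving {S3,S11} and {S4}.
No further refinement is possible. Final partition (8 blocks): {S5} | {S1} | {S7,S9} | {S3,S11} | {S8} | {S6} | {S2} | {S4}.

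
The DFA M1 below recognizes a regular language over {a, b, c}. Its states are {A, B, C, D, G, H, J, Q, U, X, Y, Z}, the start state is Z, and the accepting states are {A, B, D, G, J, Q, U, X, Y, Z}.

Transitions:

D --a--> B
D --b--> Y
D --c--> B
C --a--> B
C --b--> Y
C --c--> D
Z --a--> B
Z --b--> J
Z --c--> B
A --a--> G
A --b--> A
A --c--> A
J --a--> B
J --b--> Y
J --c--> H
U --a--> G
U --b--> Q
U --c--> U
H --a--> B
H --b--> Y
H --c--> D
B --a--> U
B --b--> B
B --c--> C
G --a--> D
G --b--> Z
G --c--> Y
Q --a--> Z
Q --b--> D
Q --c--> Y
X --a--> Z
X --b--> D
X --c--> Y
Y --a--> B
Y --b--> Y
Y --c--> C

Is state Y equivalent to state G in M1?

No

States {A,X} cannot be reached from the start state, so discard them.
P0 = {B,D,G,J,Q,U,Y,Z} | {C,H}.
On input c, block {B,D,G,J,Q,U,Y,Z} splits into {D,G,Q,U,Z} and {B,J,Y}.
On input a, block {D,G,Q,U,Z} splits into {G,Q,U} and {D,Z}.
On input a, block {G,Q,U} splits into {G,Q} and {U}.
Refine {B,J,Y} on symbol a: members go to different blocks, giving {J,Y} and {B}.
No further refinement is possible. Final partition (6 blocks): {G,Q} | {C,H} | {J,Y} | {D,Z} | {U} | {B}.
Y and G end up in different blocks, so they are distinguishable. For instance, the string 'c' is accepted from only G.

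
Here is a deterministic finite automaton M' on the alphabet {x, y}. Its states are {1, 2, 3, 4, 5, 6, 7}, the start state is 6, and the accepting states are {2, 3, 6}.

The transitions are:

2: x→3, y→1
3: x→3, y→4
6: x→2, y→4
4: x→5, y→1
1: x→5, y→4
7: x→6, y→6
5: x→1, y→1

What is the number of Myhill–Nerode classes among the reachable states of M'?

States {7} cannot be reached from the start state, so discard them.
Initial partition by acceptance: {2,3,6} | {1,4,5}.
The partition is now stable with 2 blocks: {2,3,6} | {1,4,5}.

2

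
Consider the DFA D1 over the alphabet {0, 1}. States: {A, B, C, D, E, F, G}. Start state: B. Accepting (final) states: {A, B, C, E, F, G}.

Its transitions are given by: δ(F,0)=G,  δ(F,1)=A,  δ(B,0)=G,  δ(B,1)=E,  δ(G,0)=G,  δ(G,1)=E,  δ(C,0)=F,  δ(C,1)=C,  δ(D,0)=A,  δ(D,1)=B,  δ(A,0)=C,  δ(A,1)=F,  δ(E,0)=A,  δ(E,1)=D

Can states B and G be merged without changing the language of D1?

Every state is reachable, so we keep all 7.
Start with accepting vs non-accepting: {A,B,C,E,F,G} | {D}.
On input 1, block {A,B,C,E,F,G} splits into {A,B,C,F,G} and {E}.
On input 1, block {A,B,C,F,G} splits into {A,C,F} and {B,G}.
On input 0, block {A,C,F} splits into {A,C} and {F}.
On input 0, block {A,C} splits into {A} and {C}.
No further refinement is possible. Final partition (6 blocks): {A} | {D} | {E} | {B,G} | {F} | {C}.
B and G lie in the same block of the stable partition, so they are equivalent — no string distinguishes them.

Yes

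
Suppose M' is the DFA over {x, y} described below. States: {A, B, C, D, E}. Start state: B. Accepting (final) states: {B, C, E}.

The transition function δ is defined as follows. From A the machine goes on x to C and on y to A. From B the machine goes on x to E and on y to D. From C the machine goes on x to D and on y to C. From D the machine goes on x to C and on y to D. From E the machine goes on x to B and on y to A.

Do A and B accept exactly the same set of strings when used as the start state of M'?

No

Every state is reachable, so we keep all 5.
Initial partition by acceptance: {B,C,E} | {A,D}.
On input x, block {B,C,E} splits into {B,E} and {C}.
No further refinement is possible. Final partition (3 blocks): {B,E} | {A,D} | {C}.
A and B end up in different blocks, so they are distinguishable. For instance, the string 'ε' is accepted from only B.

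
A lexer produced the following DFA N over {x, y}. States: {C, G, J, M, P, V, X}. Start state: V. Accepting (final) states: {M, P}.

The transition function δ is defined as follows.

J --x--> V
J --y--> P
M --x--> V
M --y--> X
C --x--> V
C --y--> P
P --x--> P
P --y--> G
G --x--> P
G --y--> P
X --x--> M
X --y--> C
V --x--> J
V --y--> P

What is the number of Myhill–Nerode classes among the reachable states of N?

First remove the unreachable states {C,M,X}; 4 states remain.
Initial partition by acceptance: {P} | {G,J,V}.
Split {G,J,V} by δ(·,x) → {J,V} and {G}.
Stable partition: {P} | {J,V} | {G} — 3 equivalence classes.

3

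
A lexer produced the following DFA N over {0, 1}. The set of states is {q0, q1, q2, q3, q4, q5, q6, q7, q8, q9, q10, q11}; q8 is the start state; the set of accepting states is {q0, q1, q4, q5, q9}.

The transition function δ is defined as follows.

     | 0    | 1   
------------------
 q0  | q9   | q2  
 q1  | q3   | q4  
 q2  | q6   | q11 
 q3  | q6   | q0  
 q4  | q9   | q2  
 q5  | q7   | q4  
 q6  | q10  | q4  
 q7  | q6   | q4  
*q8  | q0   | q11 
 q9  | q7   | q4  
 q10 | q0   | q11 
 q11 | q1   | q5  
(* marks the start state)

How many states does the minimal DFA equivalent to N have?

7

Initial partition by acceptance: {q0,q1,q4,q5,q9} | {q2,q3,q6,q7,q8,q10,q11}.
Split {q0,q1,q4,q5,q9} by δ(·,0) → {q1,q5,q9} and {q0,q4}.
Refine {q2,q3,q6,q7,q8,q10,q11} on symbol 0: members go to different blocks, giving {q2,q3,q6,q7} and {q8,q10} and {q11}.
Split {q2,q3,q6,q7} by δ(·,0) → {q2,q3,q7} and {q6}.
On input 1, block {q2,q3,q7} splits into {q3,q7} and {q2}.
No further refinement is possible. Final partition (7 blocks): {q1,q5,q9} | {q3,q7} | {q0,q4} | {q8,q10} | {q11} | {q6} | {q2}.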